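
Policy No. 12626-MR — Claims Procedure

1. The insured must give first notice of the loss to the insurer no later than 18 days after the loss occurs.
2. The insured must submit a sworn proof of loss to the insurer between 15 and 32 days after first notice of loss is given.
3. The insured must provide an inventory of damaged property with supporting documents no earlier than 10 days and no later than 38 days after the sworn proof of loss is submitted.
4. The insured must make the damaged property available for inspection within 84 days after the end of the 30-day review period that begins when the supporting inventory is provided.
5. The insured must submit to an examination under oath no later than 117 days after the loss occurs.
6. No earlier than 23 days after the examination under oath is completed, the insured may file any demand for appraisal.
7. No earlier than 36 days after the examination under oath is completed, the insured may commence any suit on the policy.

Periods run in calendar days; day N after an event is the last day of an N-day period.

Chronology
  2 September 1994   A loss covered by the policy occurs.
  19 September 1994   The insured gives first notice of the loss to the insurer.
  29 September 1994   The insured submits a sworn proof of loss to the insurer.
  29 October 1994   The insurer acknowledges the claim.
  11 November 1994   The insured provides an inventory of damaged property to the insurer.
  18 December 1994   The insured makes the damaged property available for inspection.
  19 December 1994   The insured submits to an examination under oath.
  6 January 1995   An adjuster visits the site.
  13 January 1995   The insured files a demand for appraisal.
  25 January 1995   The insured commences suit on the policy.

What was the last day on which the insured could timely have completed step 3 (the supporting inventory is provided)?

Step 3 runs from 29 September 1994, when the sworn proof of loss is submitted. The window is 10–38 days after 29 September 1994; it closes on 6 November 1994.

6 November 1994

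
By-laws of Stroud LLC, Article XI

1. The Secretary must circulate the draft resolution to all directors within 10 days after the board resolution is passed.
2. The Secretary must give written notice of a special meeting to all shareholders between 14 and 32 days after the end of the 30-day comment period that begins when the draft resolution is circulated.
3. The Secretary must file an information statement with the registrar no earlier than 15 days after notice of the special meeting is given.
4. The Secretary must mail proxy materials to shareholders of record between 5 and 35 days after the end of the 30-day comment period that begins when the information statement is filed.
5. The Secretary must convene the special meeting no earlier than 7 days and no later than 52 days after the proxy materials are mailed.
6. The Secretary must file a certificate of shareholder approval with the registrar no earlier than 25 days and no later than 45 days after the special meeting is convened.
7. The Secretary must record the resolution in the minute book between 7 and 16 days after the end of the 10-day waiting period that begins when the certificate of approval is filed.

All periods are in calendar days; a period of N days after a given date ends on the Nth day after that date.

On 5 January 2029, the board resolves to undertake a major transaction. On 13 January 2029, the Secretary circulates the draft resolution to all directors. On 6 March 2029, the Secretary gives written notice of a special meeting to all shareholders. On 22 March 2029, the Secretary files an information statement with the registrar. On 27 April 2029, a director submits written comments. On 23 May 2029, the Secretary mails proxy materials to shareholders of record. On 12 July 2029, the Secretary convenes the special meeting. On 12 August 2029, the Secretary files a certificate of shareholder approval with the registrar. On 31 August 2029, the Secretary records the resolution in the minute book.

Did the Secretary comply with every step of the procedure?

Step 1 — counting 10 days from 5 January 2029 (when the board resolution is passed) gives a deadline of 15 January 2029; completed 13 January 2029, before the deadline.
Step 2 — 14 and 32 days from 12 February 2029 (end of the 30-day comment period, which began when the draft resolution is circulated on 13 January 2029) are 26 February 2029 and 16 March 2029 respectively; done 6 March 2029 — within the window.
Step 3 — must wait 15 days from 6 March 2029 (when notice of the special meeting is given), so not before 21 March 2029; 22 March 2029 is on or after that date.
Step 4 — 5 and 35 days from 21 April 2029 (end of the 30-day comment period, which began when the information statement is filed on 22 March 2029) are 26 April 2029 and 26 May 2029 respectively; 23 May 2029 falls inside that range.
Step 5 — 7 and 52 days from 23 May 2029 (when the proxy materials are mailed) are 30 May 2029 and 14 July 2029 respectively; done 12 July 2029 — within the window.
Step 6 — 25 and 45 days from 12 July 2029 (when the special meeting is convened) are 6 August 2029 and 26 August 2029 respectively; done 12 August 2029, which is between those dates.
Step 7 — 7 and 16 days from 22 August 2029 (end of the 10-day waiting period, which began when the certificate of approval is filed on 12 August 2029) are 29 August 2029 and 7 September 2029 respectively; done 31 August 2029, which is between those dates.

Yes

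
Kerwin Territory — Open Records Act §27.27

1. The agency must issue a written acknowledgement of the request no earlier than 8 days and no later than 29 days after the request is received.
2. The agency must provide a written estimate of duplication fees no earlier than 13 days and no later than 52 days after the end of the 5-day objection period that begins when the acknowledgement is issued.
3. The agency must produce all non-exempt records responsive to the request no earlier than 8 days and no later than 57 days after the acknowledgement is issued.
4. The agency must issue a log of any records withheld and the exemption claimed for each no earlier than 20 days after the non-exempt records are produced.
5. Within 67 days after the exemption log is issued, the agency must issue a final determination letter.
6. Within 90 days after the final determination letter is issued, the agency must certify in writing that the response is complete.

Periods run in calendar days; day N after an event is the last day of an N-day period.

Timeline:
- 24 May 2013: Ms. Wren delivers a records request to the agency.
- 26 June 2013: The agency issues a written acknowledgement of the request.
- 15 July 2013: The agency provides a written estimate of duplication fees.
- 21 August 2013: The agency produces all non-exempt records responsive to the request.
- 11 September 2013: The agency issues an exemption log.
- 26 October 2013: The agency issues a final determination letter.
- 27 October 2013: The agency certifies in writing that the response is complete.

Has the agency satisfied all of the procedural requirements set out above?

Step 1: the window is 8–29 days after 24 May 2013 (when the request is received), so 1 June 2013 through 22 June 2013; 26 June 2013 is 4 days past the end of the window.

No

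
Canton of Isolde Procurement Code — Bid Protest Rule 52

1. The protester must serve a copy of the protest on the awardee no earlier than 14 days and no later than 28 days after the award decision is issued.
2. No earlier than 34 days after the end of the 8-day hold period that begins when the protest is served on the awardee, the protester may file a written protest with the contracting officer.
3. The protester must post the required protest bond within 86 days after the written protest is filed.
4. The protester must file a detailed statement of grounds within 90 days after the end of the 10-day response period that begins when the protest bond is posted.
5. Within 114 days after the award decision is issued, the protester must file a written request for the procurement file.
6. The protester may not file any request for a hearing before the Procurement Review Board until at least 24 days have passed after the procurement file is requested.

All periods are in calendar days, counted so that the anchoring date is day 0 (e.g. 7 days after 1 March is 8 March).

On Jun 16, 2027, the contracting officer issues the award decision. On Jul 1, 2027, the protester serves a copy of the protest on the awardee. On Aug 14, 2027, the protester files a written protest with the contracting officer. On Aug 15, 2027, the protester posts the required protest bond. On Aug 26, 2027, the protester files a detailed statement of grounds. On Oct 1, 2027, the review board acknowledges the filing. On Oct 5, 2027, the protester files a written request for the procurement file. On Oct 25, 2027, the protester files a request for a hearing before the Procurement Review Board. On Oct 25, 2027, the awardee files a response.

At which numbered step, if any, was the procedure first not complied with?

Step 6

(1) the permitted window runs from Jun 16, 2027 + 14 = Jun 30, 2027 to Jun 16, 2027 + 28 = Jul 14, 2027; done Jul 1, 2027, which is between those dates.
(2) permitted from Jul 9, 2027 + 34 days = Aug 12, 2027 onward; Aug 14, 2027 is on or after that date.
(3) due by Aug 14, 2027 + 86 days = Nov 8, 2027; completed Aug 15, 2027, before the deadline.
(4) due by Aug 25, 2027 + 90 days = Nov 23, 2027; completed Aug 26, 2027, before the deadline.
(5) due by Jun 16, 2027 + 114 days = Oct 8, 2027; Oct 5, 2027 is within that limit.
(6) permitted from Oct 5, 2027 + 24 days = Oct 29, 2027 onward; acted on Oct 25, 2027, 4 days prematurely.
No need to go further; step 6 was not satisfied.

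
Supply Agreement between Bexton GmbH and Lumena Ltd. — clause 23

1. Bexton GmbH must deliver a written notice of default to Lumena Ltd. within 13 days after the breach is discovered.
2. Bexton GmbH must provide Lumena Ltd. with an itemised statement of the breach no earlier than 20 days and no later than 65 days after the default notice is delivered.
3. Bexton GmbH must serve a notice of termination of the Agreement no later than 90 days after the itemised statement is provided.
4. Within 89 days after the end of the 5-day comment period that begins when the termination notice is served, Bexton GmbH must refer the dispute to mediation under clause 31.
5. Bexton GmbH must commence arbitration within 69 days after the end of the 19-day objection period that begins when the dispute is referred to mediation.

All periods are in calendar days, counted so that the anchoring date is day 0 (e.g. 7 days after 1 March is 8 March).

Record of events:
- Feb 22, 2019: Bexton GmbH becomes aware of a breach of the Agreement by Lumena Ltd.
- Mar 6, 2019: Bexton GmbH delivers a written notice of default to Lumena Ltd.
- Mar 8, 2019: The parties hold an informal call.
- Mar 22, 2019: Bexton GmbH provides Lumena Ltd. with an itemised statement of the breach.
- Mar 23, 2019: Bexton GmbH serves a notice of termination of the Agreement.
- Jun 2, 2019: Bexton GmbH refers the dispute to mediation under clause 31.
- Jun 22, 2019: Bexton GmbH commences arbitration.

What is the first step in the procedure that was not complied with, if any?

Step 2

Step 1 — counting 13 days from Feb 22, 2019 (when the breach is discovered) gives a deadline of Mar 7, 2019; Mar 6, 2019 is within that limit.
Step 2 — 20 and 65 days from Mar 6, 2019 (when the default notice is delivered) are Mar 26, 2019 and May 10, 2019 respectively; done Mar 22, 2019 — 4 days before the window opened.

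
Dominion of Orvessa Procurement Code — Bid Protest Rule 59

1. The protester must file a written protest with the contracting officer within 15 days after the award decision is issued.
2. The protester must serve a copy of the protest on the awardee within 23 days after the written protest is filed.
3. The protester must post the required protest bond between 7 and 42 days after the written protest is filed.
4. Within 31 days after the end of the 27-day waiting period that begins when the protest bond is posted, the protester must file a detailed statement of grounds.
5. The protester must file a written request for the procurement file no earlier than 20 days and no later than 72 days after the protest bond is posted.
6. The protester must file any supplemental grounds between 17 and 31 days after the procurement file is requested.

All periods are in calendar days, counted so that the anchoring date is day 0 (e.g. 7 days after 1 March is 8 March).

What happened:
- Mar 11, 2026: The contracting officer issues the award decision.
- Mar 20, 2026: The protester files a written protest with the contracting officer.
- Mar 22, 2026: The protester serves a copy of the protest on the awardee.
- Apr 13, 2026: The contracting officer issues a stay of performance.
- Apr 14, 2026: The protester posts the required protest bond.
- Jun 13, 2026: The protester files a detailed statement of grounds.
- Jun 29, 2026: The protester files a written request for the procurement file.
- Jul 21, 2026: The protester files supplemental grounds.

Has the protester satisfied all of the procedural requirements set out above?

(1) due by Mar 11, 2026 + 15 days = Mar 26, 2026; Mar 20, 2026 is within that limit.
(2) due by Mar 20, 2026 + 23 days = Apr 12, 2026; completed Mar 22, 2026, before the deadline.
(3) the permitted window runs from Mar 20, 2026 + 7 = Mar 27, 2026 to Mar 20, 2026 + 42 = May 1, 2026; done Apr 14, 2026, which is between those dates.
(4) due by May 11, 2026 + 31 days = Jun 11, 2026; done Jun 13, 2026 — 2 days late.
The procedure was therefore not followed at step 4.

No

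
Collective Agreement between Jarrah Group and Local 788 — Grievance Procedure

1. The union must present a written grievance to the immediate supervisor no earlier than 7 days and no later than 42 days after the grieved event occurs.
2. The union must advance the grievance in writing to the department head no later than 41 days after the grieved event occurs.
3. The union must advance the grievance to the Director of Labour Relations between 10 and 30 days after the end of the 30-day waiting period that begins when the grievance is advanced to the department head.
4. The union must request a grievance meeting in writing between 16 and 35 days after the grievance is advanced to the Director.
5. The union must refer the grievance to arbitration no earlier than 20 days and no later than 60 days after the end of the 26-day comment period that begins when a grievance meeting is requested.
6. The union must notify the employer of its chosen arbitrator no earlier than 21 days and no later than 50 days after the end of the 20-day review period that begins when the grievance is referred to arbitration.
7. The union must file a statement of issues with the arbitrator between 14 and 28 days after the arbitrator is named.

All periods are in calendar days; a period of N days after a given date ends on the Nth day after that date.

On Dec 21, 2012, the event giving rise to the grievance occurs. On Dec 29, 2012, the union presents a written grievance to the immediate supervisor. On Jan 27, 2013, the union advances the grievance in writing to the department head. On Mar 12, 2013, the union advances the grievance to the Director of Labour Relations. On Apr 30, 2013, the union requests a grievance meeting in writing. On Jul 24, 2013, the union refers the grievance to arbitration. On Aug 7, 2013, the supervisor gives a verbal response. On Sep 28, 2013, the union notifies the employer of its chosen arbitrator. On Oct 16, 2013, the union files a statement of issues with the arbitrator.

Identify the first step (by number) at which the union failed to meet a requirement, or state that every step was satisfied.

Step 4

(1) the permitted window runs from Dec 21, 2012 + 7 = Dec 28, 2012 to Dec 21, 2012 + 42 = Feb 1, 2013; done Dec 29, 2012, which is between those dates.
(2) due by Dec 21, 2012 + 41 days = Jan 31, 2013; completed Jan 27, 2013, before the deadline.
(3) the permitted window runs from Feb 26, 2013 + 10 = Mar 8, 2013 to Feb 26, 2013 + 30 = Mar 28, 2013; Mar 12, 2013 falls inside that range.
(4) the permitted window runs from Mar 12, 2013 + 16 = Mar 28, 2013 to Mar 12, 2013 + 35 = Apr 16, 2013; Apr 30, 2013 is 14 days past the end of the window.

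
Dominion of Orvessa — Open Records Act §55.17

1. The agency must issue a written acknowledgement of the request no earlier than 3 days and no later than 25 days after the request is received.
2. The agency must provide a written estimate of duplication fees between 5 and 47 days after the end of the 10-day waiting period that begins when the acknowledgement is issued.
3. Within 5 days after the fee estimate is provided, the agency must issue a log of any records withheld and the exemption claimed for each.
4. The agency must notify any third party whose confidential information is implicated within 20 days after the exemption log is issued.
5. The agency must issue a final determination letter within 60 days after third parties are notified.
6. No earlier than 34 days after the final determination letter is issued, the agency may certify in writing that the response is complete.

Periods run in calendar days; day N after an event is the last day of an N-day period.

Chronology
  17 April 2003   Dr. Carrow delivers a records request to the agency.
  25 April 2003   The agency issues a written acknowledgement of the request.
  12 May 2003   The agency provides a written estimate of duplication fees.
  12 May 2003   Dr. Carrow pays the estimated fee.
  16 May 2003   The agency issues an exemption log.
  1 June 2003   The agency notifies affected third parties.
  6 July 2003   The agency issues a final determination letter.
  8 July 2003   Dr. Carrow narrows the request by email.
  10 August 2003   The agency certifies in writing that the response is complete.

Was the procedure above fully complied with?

(1) the permitted window runs from 17 April 2003 + 3 = 20 April 2003 to 17 April 2003 + 25 = 12 May 2003; done 25 April 2003, which is between those dates.
(2) the permitted window runs from 5 May 2003 + 5 = 10 May 2003 to 5 May 2003 + 47 = 21 June 2003; done 12 May 2003, which is between those dates.
(3) due by 12 May 2003 + 5 days = 17 May 2003; done 16 May 2003 — timely.
(4) due by 16 May 2003 + 20 days = 5 June 2003; done 1 June 2003 — timely.
(5) due by 1 June 2003 + 60 days = 31 July 2003; completed 6 July 2003, before the deadline.
(6) permitted from 6 July 2003 + 34 days = 9 August 2003 onward; 10 August 2003 is on or after that date.

Yes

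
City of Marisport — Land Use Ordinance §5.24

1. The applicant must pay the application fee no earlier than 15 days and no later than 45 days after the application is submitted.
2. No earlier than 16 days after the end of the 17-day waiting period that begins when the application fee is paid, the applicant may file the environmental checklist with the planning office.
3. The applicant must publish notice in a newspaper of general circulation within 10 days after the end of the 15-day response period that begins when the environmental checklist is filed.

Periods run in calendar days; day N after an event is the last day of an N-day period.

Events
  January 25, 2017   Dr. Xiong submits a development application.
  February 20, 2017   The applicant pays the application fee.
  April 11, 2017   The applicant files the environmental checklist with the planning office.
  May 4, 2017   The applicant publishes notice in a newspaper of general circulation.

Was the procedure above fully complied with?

(1) the permitted window runs from January 25, 2017 + 15 = February 9, 2017 to January 25, 2017 + 45 = March 11, 2017; done February 20, 2017 — within the window.
(2) permitted from March 9, 2017 + 16 days = March 25, 2017 onward; April 11, 2017 is on or after that date.
(3) due by April 26, 2017 + 10 days = May 6, 2017; May 4, 2017 is within that limit.

Yes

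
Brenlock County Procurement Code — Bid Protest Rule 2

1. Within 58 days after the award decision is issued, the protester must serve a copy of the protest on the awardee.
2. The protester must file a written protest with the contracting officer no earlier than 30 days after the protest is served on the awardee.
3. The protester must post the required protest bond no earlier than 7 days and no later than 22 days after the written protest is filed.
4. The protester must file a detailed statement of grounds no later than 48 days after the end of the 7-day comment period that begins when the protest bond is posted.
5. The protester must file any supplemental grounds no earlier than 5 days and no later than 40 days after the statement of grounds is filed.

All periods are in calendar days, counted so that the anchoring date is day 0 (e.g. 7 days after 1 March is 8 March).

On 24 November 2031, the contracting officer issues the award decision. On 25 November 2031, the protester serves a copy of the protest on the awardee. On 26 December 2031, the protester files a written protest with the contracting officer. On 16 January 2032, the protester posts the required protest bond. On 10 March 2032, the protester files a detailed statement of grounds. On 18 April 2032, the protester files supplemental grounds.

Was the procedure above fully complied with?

(1) due by 24 November 2031 + 58 days = 21 January 2032; 25 November 2031 is within that limit.
(2) permitted from 25 November 2031 + 30 days = 25 December 2031 onward; 26 December 2031 is on or after that date.
(3) the permitted window runs from 26 December 2031 + 7 = 2 January 2032 to 26 December 2031 + 22 = 17 January 2032; done 16 January 2032 — within the window.
(4) due by 23 January 2032 + 48 days = 11 March 2032; 10 March 2032 is within that limit.
(5) the permitted window runs from 10 March 2032 + 5 = 15 March 2032 to 10 March 2032 + 40 = 19 April 2032; done 18 April 2032, which is between those dates.

Yes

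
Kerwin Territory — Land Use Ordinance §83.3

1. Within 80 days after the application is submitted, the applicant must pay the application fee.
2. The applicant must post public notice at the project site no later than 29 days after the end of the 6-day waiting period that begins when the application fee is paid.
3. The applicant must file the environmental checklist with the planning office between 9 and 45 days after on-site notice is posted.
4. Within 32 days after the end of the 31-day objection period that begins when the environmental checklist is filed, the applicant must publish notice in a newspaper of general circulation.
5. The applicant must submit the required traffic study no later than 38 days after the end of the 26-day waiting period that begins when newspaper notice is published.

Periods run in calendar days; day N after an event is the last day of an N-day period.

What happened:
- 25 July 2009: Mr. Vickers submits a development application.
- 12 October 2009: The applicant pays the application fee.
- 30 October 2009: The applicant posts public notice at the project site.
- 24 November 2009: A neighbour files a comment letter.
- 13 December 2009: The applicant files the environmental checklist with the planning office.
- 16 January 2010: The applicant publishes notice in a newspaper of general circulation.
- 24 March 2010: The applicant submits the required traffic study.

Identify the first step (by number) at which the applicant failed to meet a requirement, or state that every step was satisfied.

Step 1 — counting 80 days from 25 July 2009 (when the application is submitted) gives a deadline of 13 October 2009; completed 12 October 2009, before the deadline.
Step 2 — counting 29 days from 18 October 2009 (end of the 6-day waiting period, which began when the application fee is paid on 12 October 2009) gives a deadline of 16 November 2009; 30 October 2009 is within that limit.
Step 3 — 9 and 45 days from 30 October 2009 (when on-site notice is posted) are 8 November 2009 and 14 December 2009 respectively; done 13 December 2009, which is between those dates.
Step 4 — counting 32 days from 13 January 2010 (end of the 31-day objection period, which began when the environmental checklist is filed on 13 December 2009) gives a deadline of 14 February 2010; completed 16 January 2010, before the deadline.
Step 5 — counting 38 days from 11 February 2010 (end of the 26-day waiting period, which began when newspaper notice is published on 16 January 2010) gives a deadline of 21 March 2010; 24 March 2010 misses that deadline by 3 days.

Step 5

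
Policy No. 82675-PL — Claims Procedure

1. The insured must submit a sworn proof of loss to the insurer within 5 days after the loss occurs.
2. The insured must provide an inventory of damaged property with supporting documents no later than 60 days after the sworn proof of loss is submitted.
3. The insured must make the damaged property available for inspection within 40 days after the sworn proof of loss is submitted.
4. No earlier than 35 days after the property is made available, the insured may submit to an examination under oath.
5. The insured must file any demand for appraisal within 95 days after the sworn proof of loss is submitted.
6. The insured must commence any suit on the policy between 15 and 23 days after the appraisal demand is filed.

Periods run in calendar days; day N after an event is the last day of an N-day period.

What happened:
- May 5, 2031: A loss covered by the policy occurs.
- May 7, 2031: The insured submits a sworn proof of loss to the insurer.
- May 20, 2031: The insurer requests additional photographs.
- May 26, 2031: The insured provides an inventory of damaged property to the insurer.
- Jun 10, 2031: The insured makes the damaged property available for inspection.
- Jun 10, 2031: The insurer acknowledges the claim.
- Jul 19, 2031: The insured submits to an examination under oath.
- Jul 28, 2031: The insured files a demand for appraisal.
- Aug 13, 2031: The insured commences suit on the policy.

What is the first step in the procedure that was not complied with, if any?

None — every step was satisfied

Step 1 — counting 5 days from May 5, 2031 (when the loss occurs) gives a deadline of May 10, 2031; completed May 7, 2031, before the deadline.
Step 2 — counting 60 days from May 7, 2031 (when the sworn proof of loss is submitted) gives a deadline of Jul 6, 2031; May 26, 2031 is within that limit.
Step 3 — counting 40 days from May 7, 2031 (when the sworn proof of loss is submitted) gives a deadline of Jun 16, 2031; done Jun 10, 2031 — timely.
Step 4 — must wait 35 days from Jun 10, 2031 (when the property is made available), so not before Jul 15, 2031; done Jul 19, 2031 — permitted.
Step 5 — counting 95 days from May 7, 2031 (when the sworn proof of loss is submitted) gives a deadline of Aug 10, 2031; completed Jul 28, 2031, before the deadline.
Step 6 — 15 and 23 days from Jul 28, 2031 (when the appraisal demand is filed) are Aug 12, 2031 and Aug 20, 2031 respectively; done Aug 13, 2031 — within the window.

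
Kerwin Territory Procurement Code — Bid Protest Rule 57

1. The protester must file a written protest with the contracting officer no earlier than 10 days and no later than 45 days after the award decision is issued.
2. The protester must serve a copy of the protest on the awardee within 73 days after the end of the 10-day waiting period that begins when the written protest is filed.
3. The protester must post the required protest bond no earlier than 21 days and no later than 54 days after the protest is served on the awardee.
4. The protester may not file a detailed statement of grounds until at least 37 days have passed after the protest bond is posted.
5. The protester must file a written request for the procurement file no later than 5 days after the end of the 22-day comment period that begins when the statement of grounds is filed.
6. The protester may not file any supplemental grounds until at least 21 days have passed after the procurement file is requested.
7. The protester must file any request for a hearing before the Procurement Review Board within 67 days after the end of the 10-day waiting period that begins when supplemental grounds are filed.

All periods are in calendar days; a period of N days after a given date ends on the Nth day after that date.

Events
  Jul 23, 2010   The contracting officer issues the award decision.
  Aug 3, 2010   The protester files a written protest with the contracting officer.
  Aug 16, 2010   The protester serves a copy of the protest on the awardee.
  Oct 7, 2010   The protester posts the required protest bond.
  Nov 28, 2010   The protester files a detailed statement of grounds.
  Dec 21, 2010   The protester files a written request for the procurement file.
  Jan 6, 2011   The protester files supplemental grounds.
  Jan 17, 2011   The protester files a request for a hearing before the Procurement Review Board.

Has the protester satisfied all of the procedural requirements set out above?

Step 1 — 10 and 45 days from Jul 23, 2010 (when the award decision is issued) are Aug 2, 2010 and Sep 6, 2010 respectively; done Aug 3, 2010, which is between those dates.
Step 2 — counting 73 days from Aug 13, 2010 (end of the 10-day waiting period, which began when the written protest is filed on Aug 3, 2010) gives a deadline of Oct 25, 2010; done Aug 16, 2010 — timely.
Step 3 — 21 and 54 days from Aug 16, 2010 (when the protest is served on the awardee) are Sep 6, 2010 and Oct 9, 2010 respectively; done Oct 7, 2010, which is between those dates.
Step 4 — must wait 37 days from Oct 7, 2010 (when the protest bond is posted), so not before Nov 13, 2010; done Nov 28, 2010, after the minimum wait.
Step 5 — counting 5 days from Dec 20, 2010 (end of the 22-day comment period, which began when the statement of grounds is filed on Nov 28, 2010) gives a deadline of Dec 25, 2010; Dec 21, 2010 is within that limit.
Step 6 — must wait 21 days from Dec 21, 2010 (when the procurement file is requested), so not before Jan 11, 2011; acted on Jan 6, 2011, 5 days prematurely.
The procedure was therefore not followed at step 6.

No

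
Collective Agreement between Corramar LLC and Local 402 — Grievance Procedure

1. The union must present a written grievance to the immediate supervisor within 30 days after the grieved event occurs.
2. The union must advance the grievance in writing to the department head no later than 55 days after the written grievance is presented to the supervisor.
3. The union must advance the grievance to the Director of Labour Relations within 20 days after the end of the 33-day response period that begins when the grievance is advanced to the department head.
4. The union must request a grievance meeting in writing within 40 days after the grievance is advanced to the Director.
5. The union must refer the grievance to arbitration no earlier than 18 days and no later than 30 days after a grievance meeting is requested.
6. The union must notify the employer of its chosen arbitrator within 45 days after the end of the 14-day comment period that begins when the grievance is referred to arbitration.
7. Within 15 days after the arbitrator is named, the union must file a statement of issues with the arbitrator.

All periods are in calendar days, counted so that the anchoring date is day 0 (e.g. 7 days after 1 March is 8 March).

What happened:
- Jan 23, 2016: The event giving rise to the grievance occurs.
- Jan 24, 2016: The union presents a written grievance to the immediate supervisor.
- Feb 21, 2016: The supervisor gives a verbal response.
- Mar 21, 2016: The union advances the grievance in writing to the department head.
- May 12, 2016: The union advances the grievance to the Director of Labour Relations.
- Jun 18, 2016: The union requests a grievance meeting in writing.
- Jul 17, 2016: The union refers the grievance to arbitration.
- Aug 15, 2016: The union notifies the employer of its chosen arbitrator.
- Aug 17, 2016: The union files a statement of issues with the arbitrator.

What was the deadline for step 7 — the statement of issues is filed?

Step 7 runs from Aug 15, 2016, when the arbitrator is named. 15 days after Aug 15, 2016 is Aug 30, 2016.

Aug 30, 2016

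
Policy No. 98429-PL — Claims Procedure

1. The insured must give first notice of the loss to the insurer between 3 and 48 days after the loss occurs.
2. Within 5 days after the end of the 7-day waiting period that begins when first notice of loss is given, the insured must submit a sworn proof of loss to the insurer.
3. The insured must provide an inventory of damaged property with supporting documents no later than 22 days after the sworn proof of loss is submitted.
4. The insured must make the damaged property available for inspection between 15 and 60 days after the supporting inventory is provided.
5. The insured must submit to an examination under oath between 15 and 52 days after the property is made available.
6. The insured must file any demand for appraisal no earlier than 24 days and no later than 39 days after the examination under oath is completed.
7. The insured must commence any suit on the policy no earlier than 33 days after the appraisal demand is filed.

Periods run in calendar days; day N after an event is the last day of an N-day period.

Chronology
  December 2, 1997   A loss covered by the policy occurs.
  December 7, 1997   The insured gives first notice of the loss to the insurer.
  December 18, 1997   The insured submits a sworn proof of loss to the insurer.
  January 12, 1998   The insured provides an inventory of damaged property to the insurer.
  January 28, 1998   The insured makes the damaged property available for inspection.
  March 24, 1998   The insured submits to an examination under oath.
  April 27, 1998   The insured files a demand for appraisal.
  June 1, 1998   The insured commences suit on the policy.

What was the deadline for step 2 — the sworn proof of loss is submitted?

First notice of loss is given on December 7, 1997; the 7-day waiting period therefore ends December 14, 1997, and step 2 runs from that date. 5 days after December 14, 1997 is December 19, 1997.

December 19, 1997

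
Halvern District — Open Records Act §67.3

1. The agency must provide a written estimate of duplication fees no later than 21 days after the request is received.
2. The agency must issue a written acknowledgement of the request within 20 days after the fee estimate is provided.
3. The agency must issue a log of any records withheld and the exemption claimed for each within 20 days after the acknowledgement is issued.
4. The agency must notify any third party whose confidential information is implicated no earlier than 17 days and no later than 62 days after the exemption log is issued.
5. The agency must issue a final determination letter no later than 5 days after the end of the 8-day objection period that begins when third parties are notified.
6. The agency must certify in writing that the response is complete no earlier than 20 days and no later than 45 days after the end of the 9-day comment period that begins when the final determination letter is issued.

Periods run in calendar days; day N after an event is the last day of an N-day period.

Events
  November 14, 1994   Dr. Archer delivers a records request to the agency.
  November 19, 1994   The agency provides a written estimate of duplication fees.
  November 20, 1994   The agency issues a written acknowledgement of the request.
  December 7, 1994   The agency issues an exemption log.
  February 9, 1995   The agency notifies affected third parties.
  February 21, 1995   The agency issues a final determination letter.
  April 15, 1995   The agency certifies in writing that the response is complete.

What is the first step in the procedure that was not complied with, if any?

(1) due by November 14, 1994 + 21 days = December 5, 1994; November 19, 1994 is within that limit.
(2) due by November 19, 1994 + 20 days = December 9, 1994; done November 20, 1994 — timely.
(3) due by November 20, 1994 + 20 days = December 10, 1994; December 7, 1994 is within that limit.
(4) the permitted window runs from December 7, 1994 + 17 = December 24, 1994 to December 7, 1994 + 62 = February 7, 1995; done February 9, 1995 — 2 days after the window closed.

Step 4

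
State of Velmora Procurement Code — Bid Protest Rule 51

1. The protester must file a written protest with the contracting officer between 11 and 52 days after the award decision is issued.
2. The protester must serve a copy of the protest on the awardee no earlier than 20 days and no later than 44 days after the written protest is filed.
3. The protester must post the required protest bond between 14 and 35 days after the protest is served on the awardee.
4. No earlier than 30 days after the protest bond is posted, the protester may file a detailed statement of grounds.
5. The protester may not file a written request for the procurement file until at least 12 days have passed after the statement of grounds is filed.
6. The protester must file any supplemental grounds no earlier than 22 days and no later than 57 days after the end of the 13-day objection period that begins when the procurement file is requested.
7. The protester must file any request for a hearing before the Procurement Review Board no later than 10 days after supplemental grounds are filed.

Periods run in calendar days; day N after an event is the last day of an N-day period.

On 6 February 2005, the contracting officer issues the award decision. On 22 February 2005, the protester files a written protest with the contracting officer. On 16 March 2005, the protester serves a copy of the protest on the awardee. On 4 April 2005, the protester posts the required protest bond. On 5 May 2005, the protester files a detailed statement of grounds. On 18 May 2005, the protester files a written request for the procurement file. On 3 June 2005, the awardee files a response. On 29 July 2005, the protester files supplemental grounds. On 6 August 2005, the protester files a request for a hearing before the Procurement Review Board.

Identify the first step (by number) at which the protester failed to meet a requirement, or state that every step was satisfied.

Step 6

(1) the permitted window runs from 6 February 2005 + 11 = 17 February 2005 to 6 February 2005 + 52 = 30 March 2005; done 22 February 2005, which is between those dates.
(2) the permitted window runs from 22 February 2005 + 20 = 14 March 2005 to 22 February 2005 + 44 = 7 April 2005; 16 March 2005 falls inside that range.
(3) the permitted window runs from 16 March 2005 + 14 = 30 March 2005 to 16 March 2005 + 35 = 20 April 2005; done 4 April 2005, which is between those dates.
(4) permitted from 4 April 2005 + 30 days = 4 May 2005 onward; done 5 May 2005, after the minimum wait.
(5) permitted from 5 May 2005 + 12 days = 17 May 2005 onward; done 18 May 2005, after the minimum wait.
(6) the permitted window runs from 31 May 2005 + 22 = 22 June 2005 to 31 May 2005 + 57 = 27 July 2005; 29 July 2005 is 2 days past the end of the window.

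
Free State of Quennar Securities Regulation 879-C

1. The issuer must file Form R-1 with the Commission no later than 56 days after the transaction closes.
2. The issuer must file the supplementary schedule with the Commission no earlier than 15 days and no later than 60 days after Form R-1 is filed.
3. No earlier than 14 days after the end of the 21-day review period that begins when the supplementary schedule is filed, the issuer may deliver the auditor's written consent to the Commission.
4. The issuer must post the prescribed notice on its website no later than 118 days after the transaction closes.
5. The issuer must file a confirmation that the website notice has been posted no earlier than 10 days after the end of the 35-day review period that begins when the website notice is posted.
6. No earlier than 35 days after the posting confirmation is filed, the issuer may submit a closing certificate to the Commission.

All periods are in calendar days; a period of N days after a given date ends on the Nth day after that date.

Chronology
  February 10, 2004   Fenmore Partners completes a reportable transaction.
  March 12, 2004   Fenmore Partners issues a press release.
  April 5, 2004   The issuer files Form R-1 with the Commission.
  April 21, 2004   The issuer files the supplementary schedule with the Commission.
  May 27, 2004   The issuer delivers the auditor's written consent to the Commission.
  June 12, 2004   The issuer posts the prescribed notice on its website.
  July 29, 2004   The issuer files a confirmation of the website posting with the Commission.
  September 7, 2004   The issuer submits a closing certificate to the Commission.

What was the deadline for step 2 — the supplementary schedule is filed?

June 4, 2004

Step 2 runs from April 5, 2004, when Form R-1 is filed. The window is 15–60 days after April 5, 2004; it closes on June 4, 2004.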